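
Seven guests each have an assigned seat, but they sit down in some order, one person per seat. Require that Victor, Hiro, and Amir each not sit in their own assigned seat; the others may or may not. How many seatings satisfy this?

Let A_j be the event that the j-th constrained one is fixed. By inclusion-exclusion over the 3 events:
Σ_{j=0}^{3} (-1)^j C(3,j)(7-j)!
= C(3,0)·7! - C(3,1)·6! + C(3,2)·5! - C(3,3)·4!
= 5040 - 2160 + 360 - 24
= 3216

3216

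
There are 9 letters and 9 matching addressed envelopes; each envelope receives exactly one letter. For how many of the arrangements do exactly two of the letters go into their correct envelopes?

Choose which 2 of the 9 are fixed: C(9,2) = 36.
The remaining 7 must be deranged: !7 = 1854.
Total: 36 × 1854 = 66744.

66744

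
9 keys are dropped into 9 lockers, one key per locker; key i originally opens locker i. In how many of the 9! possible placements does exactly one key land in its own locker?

Pick the single fixed position: C(9,1) = 9 ways.
The remaining 8 must be deranged: !8 = 14833.
Total: 9 × 14833 = 133497.

133497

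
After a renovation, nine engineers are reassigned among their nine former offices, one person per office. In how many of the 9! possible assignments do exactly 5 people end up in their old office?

1134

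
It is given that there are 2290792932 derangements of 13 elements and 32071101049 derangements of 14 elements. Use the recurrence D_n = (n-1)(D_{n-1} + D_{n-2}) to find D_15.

D_15 = (15-1)·(D_14 + D_13) = 14·(32071101049 + 2290792932) = 14·34361893981 = 481066515734.

481066515734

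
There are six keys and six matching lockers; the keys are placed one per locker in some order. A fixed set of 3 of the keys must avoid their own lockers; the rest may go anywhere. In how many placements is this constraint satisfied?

Inclusion-exclusion on the 3 forbidden self-matches:
Σ_{j=0}^{3} (-1)^j C(3,j)(6-j)!
= C(3,0)·6! - C(3,1)·5! + C(3,2)·4! - C(3,3)·3!
= 720 - 360 + 72 - 6
= 426

426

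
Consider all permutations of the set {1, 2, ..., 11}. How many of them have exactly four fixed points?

611820

Pick the 4 fixed positions: C(11,4) = 330 ways.
The remaining 7 must be deranged: !7 = 1854.
Total: 330 × 1854 = 611820.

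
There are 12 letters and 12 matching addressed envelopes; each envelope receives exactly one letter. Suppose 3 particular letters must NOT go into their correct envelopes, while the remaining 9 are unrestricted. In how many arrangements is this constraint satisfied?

369774720

Let A_j be the event that the j-th constrained one is fixed. By inclusion-exclusion over the 3 events:
Σ_{j=0}^{3} (-1)^j C(3,j)(12-j)!
= C(3,0)·12! - C(3,1)·11! + C(3,2)·10! - C(3,3)·9!
= 479001600 - 119750400 + 10886400 - 362880
= 369774720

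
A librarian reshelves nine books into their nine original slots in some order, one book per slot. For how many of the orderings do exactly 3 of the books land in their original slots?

Pick the 3 fixed positions: C(9,3) = 84 ways.
The other 6 form a derangement: !6 = 265.
Total: 84 × 265 = 22260.

22260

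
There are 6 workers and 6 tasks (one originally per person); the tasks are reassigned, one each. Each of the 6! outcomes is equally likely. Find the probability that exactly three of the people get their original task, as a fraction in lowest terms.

Favorable outcomes: C(6,3)·!3 = 20·2 = 40.
Total outcomes: 6! = 720.
Probability = 40/720 = 1/18.

1/18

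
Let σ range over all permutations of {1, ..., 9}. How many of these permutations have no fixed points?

133496

Recurrence: !9 = 9·!8 + (-1)^9.
!9 = 9·14833 - 1 = 133496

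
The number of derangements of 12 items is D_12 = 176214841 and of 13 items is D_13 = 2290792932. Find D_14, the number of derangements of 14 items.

D_14 = (14-1)·(D_13 + D_12) = 13·(2290792932 + 176214841) = 13·2467007773 = 32071101049.

32071101049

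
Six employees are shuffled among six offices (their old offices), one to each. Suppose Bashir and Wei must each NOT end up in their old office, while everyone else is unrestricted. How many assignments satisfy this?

Inclusion-exclusion on the 2 forbidden self-matches:
Σ_{j=0}^{2} (-1)^j C(2,j)(6-j)!
= C(2,0)·6! - C(2,1)·5! + C(2,2)·4!
= 720 - 240 + 24
= 504

504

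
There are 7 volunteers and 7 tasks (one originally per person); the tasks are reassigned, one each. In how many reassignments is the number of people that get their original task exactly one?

1855

Pick the single fixed position: C(7,1) = 7 ways.
The remaining 6 must be deranged: !6 = 265.
Total: 7 × 265 = 1855.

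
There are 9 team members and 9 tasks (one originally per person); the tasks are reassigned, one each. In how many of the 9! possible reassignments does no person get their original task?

133496

The number of derangements of 9 is !9 = Σ_{k=0}^{9} (-1)^k·9!/k!
= 9! - 9!/1! + 9!/2! - 9!/3! + 9!/4! - 9!/5! + 9!/6! - 9!/7! + 9!/8! - 9!/9!
= 362880 - 362880 + 181440 - 60480 + 15120 - 3024 + 504 - 72 + 9 - 1
= 133496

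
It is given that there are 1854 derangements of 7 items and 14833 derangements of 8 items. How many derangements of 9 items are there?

!9 = (9-1)·(!8 + !7) = 8·(14833 + 1854) = 8·16687 = 133496.

133496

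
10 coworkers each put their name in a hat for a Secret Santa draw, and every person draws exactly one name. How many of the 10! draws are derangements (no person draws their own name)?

1334961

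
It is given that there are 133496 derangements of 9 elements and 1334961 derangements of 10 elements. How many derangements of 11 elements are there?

14684570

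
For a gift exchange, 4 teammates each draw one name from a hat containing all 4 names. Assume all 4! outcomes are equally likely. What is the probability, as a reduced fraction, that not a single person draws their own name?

Favorable outcomes: !4 = 9.
Total outcomes: 4! = 24.
Probability = 9/24 = 3/8.

3/8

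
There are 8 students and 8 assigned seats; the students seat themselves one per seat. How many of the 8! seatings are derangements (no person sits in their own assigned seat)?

14833

Recurrence: !8 = 8·!7 + (-1)^8.
!8 = 8·1854 + 1 = 14833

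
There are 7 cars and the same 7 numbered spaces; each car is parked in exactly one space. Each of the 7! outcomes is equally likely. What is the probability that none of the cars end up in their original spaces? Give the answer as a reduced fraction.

103/280

Favorable outcomes: !7 = 1854.
Total outcomes: 7! = 5040.
Probability = 1854/5040 = 103/280.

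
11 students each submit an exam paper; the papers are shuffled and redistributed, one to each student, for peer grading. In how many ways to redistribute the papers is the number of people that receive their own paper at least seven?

Sum C(11,i)·!(11-i) for i = 7..11:
  i=7: C(11,7)·!4 = 330·9 = 2970
  i=8: C(11,8)·!3 = 165·2 = 330
  i=9: C(11,9)·!2 = 55·1 = 55
  i=10: C(11,10)·!1 = 11·0 = 0
  i=11: C(11,11)·!0 = 1·1 = 1
Total = 3356.

3356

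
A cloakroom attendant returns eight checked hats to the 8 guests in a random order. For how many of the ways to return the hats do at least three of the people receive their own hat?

3235

Sum C(8,i)·!(8-i) for i = 3..8:
  i=3: C(8,3)·!5 = 56·44 = 2464
  i=4: C(8,4)·!4 = 70·9 = 630
  i=5: C(8,5)·!3 = 56·2 = 112
  i=6: C(8,6)·!2 = 28·1 = 28
  i=7: C(8,7)·!1 = 8·0 = 0
  i=8: C(8,8)·!0 = 1·1 = 1
Total = 3235.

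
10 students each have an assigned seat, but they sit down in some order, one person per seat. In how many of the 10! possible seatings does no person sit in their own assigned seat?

By inclusion-exclusion, !10 = Σ (-1)^k · 10!/k! for k=0..10
= 10! - 10!/1! + 10!/2! - 10!/3! + 10!/4! - 10!/5! + 10!/6! - 10!/7! + 10!/8! - 10!/9! + 10!/10!
= 3628800 - 3628800 + 1814400 - 604800 + 151200 - 30240 + 5040 - 720 + 90 - 10 + 1
= 1334961

1334961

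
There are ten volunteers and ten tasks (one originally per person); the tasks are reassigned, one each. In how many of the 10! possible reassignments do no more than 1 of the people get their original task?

2669921

Sum C(10,i)·!(10-i) for i = 0..1:
  i=0: C(10,0)·!10 = 1·1334961 = 1334961
  i=1: C(10,1)·!9 = 10·133496 = 1334960
Total = 2669921.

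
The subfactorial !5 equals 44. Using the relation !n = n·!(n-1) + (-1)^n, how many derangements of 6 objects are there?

265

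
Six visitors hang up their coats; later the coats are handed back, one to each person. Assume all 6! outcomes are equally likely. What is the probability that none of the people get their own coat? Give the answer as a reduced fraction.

53/144

Favorable outcomes: !6 = 265.
Total outcomes: 6! = 720.
Probability = 265/720 = 53/144.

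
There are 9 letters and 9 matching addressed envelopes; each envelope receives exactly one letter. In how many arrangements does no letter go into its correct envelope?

133496

The number of derangements of 9 is !9 = Σ_{k=0}^{9} (-1)^k·9!/k!
= 9! - 9!/1! + 9!/2! - 9!/3! + 9!/4! - 9!/5! + 9!/6! - 9!/7! + 9!/8! - 9!/9!
= 362880 - 362880 + 181440 - 60480 + 15120 - 3024 + 504 - 72 + 9 - 1
= 133496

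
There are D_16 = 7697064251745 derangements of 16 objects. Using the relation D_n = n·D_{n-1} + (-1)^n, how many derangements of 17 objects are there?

130850092279664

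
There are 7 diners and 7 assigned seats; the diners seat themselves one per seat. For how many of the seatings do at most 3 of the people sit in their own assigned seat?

Sum C(7,i)·!(7-i) for i = 0..3:
  i=0: C(7,0)·!7 = 1·1854 = 1854
  i=1: C(7,1)·!6 = 7·265 = 1855
  i=2: C(7,2)·!5 = 21·44 = 924
  i=3: C(7,3)·!4 = 35·9 = 315
Total = 4948.

4948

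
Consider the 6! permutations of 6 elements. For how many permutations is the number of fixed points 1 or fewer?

529

# with exactly i fixed is C(6,i)·!(6-i); sum over i=0..1:
  i=0: C(6,0)·!6 = 1·265 = 265
  i=1: C(6,1)·!5 = 6·44 = 264
Total = 529.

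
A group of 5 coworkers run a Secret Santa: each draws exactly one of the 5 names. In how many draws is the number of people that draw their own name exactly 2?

Pick the 2 fixed positions: C(5,2) = 10 ways.
The remaining 3 must be deranged: !3 = 2.
Total: 10 × 2 = 20.

20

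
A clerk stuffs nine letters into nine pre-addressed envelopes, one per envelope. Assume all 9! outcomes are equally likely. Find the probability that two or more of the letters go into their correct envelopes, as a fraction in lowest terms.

Favorable outcomes: Σ_{i≥2} C(9,i)·!(9-i) = 36·1854 + 84·265 + 126·44 + 126·9 + 84·2 + 36·1 + 9·0 + 1·1 = 95887.
Total outcomes: 9! = 362880.
Probability = 95887/362880 = 95887/362880.

95887/362880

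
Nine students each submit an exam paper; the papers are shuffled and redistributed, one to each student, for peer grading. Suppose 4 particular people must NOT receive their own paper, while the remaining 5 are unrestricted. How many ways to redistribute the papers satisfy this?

229080

Let A_j be the event that the j-th constrained one is fixed. By inclusion-exclusion over the 4 events:
Σ_{j=0}^{4} (-1)^j C(4,j)(9-j)!
= C(4,0)·9! - C(4,1)·8! + C(4,2)·7! - C(4,3)·6! + C(4,4)·5!
= 362880 - 161280 + 30240 - 2880 + 120
= 229080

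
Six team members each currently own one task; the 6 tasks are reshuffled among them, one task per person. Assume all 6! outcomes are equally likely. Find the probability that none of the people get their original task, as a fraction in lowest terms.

Favorable outcomes: !6 = 265.
Total outcomes: 6! = 720.
Probability = 265/720 = 53/144.

53/144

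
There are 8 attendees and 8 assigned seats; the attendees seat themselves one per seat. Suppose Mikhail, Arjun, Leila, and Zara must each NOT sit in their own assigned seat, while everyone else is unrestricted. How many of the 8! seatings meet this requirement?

24024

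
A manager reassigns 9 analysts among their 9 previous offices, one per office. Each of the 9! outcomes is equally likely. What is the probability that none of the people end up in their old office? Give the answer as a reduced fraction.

16687/45360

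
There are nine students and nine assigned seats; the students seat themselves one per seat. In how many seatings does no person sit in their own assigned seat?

!9 is the nearest integer to 9!/e.
9! = 362880, and 362880/e ≈ 133496.09, so !9 = 133496.

133496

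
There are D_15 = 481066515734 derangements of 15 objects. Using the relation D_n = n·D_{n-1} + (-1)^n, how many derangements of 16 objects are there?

D_16 = 16·481066515734 + 1 = 7697064251745.

7697064251745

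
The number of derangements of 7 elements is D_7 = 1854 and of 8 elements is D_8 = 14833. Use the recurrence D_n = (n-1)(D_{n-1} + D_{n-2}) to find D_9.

133496

D_9 = (9-1)·(D_8 + D_7) = 8·(14833 + 1854) = 8·16687 = 133496.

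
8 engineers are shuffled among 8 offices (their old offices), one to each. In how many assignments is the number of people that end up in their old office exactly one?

Choose which one of the 8 is fixed: C(8,1) = 8.
The other 7 form a derangement: !7 = 1854.
Total: 8 × 1854 = 14832.

14832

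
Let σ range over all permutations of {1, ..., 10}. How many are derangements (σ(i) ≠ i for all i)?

1334961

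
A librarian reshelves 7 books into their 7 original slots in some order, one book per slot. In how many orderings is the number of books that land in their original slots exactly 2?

924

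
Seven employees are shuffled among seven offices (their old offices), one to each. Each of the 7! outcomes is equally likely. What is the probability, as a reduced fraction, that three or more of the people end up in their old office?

407/5040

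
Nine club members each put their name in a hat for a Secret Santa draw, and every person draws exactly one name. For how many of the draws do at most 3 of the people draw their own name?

355997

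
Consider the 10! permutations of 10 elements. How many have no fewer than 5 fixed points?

Sum C(10,i)·!(10-i) for i = 5..10:
  i=5: C(10,5)·!5 = 252·44 = 11088
  i=6: C(10,6)·!4 = 210·9 = 1890
  i=7: C(10,7)·!3 = 120·2 = 240
  i=8: C(10,8)·!2 = 45·1 = 45
  i=9: C(10,9)·!1 = 10·0 = 0
  i=10: C(10,10)·!0 = 1·1 = 1
Total = 13264.

13264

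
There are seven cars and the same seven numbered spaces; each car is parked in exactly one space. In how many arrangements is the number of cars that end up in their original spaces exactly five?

Choose which 5 of the 7 are fixed: C(7,5) = 21.
The other 2 form a derangement: !2 = 1.
Total: 21 × 1 = 21.

21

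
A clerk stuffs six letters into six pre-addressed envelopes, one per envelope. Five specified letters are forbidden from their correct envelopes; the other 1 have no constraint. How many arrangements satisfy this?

Inclusion-exclusion on the 5 forbidden self-matches:
Σ_{j=0}^{5} (-1)^j C(5,j)(6-j)!
= C(5,0)·6! - C(5,1)·5! + C(5,2)·4! - C(5,3)·3! + C(5,4)·2! - C(5,5)·1!
= 720 - 600 + 240 - 60 + 10 - 1
= 309

309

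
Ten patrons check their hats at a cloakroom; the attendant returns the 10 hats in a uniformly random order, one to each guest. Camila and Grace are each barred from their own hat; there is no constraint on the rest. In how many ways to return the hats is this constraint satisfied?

2943360

Let A_j be the event that the j-th constrained one is fixed. By inclusion-exclusion over the 2 events:
Σ_{j=0}^{2} (-1)^j C(2,j)(10-j)!
= C(2,0)·10! - C(2,1)·9! + C(2,2)·8!
= 3628800 - 725760 + 40320
= 2943360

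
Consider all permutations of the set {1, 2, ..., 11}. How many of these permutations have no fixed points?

14684570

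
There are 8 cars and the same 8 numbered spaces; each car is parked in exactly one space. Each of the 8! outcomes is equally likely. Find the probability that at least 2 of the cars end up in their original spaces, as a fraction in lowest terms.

Favorable outcomes: Σ_{i≥2} C(8,i)·!(8-i) = 28·265 + 56·44 + 70·9 + 56·2 + 28·1 + 8·0 + 1·1 = 10655.
Total outcomes: 8! = 40320.
Probability = 10655/40320 = 2131/8064.

2131/8064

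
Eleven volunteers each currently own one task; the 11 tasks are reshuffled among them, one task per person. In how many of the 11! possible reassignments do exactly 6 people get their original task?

20328

Choose which 6 of the 11 are fixed: C(11,6) = 462.
The remaining 5 must be deranged: !5 = 44.
Total: 462 × 44 = 20328.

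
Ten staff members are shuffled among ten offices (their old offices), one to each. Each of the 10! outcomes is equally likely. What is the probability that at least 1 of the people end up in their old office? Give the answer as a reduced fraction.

Favorable outcomes: Σ_{i≥1} C(10,i)·!(10-i) = 10·133496 + 45·14833 + 120·1854 + 210·265 + 252·44 + 210·9 + 120·2 + 45·1 + 10·0 + 1·1 = 2293839.
Total outcomes: 10! = 3628800.
Probability = 2293839/3628800 = 28319/44800.

28319/44800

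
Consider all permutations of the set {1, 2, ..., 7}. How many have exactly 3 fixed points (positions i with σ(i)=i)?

315

Choose which 3 of the 7 are fixed: C(7,3) = 35.
The remaining 4 must be deranged: !4 = 9.
Total: 35 × 9 = 315.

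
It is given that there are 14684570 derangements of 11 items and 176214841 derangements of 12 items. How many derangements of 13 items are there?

!13 = (13-1)·(!12 + !11) = 12·(176214841 + 14684570) = 12·190899411 = 2290792932.

2290792932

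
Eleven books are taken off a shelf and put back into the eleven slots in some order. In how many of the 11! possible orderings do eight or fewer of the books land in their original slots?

39916744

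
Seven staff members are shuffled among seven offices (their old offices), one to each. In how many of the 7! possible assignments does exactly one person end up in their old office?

1855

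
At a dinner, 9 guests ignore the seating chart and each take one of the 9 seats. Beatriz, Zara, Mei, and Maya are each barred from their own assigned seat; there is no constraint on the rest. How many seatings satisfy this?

229080

Let A_j be the event that the j-th constrained one is fixed. By inclusion-exclusion over the 4 events:
Σ_{j=0}^{4} (-1)^j C(4,j)(9-j)!
= C(4,0)·9! - C(4,1)·8! + C(4,2)·7! - C(4,3)·6! + C(4,4)·5!
= 362880 - 161280 + 30240 - 2880 + 120
= 229080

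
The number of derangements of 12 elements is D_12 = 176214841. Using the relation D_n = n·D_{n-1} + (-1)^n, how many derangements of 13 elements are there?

D_13 = 13·176214841 - 1 = 2290792932.

2290792932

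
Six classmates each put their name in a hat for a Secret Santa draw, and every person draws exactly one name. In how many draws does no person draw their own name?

265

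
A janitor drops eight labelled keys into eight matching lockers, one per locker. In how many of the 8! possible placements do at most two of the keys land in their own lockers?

Sum C(8,i)·!(8-i) for i = 0..2:
  i=0: C(8,0)·!8 = 1·14833 = 14833
  i=1: C(8,1)·!7 = 8·1854 = 14832
  i=2: C(8,2)·!6 = 28·265 = 7420
Total = 37085.

37085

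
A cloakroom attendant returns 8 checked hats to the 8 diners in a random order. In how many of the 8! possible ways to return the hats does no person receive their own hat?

14833

By inclusion-exclusion, !8 = Σ (-1)^k · 8!/k! for k=0..8
= 8! - 8!/1! + 8!/2! - 8!/3! + 8!/4! - 8!/5! + 8!/6! - 8!/7! + 8!/8!
= 40320 - 40320 + 20160 - 6720 + 1680 - 336 + 56 - 8 + 1
= 14833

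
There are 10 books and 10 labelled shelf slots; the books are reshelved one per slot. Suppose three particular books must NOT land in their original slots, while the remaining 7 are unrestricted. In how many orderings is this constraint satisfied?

Inclusion-exclusion on the 3 forbidden self-matches:
Σ_{j=0}^{3} (-1)^j C(3,j)(10-j)!
= C(3,0)·10! - C(3,1)·9! + C(3,2)·8! - C(3,3)·7!
= 3628800 - 1088640 + 120960 - 5040
= 2656080

2656080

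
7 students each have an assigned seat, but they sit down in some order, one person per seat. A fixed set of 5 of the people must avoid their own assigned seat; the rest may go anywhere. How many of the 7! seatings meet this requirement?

Inclusion-exclusion on the 5 forbidden self-matches:
Σ_{j=0}^{5} (-1)^j C(5,j)(7-j)!
= C(5,0)·7! - C(5,1)·6! + C(5,2)·5! - C(5,3)·4! + C(5,4)·3! - C(5,5)·2!
= 5040 - 3600 + 1200 - 240 + 30 - 2
= 2428

2428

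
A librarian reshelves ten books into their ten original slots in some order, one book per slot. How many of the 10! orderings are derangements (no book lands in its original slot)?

1334961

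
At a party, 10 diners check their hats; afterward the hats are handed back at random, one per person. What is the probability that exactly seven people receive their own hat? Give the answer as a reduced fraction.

Favorable outcomes: C(10,7)·!3 = 120·2 = 240.
Total outcomes: 10! = 3628800.
Probability = 240/3628800 = 1/15120.

1/15120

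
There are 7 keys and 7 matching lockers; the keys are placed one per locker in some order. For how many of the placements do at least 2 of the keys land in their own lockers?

1331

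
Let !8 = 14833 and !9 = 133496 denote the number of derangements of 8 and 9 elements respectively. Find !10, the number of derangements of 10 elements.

!10 = (10-1)·(!9 + !8) = 9·(133496 + 14833) = 9·148329 = 1334961.

1334961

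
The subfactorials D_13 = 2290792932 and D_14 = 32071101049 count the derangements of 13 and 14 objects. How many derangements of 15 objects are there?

D_15 = (15-1)·(D_14 + D_13) = 14·(32071101049 + 2290792932) = 14·34361893981 = 481066515734.

481066515734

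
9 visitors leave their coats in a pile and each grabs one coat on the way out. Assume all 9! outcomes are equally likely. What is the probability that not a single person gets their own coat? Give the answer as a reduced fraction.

Favorable outcomes: !9 = 133496.
Total outcomes: 9! = 362880.
Probability = 133496/362880 = 16687/45360.

16687/45360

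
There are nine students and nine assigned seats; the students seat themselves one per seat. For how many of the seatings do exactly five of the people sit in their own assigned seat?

1134

Pick the 5 fixed positions: C(9,5) = 126 ways.
The remaining 4 must be deranged: !4 = 9.
Total: 126 × 9 = 1134.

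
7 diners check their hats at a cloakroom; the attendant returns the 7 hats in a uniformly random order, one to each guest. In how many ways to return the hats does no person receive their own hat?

1854

By inclusion-exclusion, !7 = Σ (-1)^k · 7!/k! for k=0..7
= 7! - 7!/1! + 7!/2! - 7!/3! + 7!/4! - 7!/5! + 7!/6! - 7!/7!
= 5040 - 5040 + 2520 - 840 + 210 - 42 + 7 - 1
= 1854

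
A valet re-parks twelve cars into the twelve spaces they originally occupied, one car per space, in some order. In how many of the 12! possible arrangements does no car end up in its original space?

The subfactorial !12 = [12!/e] (nearest integer).
12! = 479001600, and 479001600/e ≈ 176214840.93, so !12 = 176214841.

176214841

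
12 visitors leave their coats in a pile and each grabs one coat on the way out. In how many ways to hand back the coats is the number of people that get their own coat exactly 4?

7342335

Pick the 4 fixed positions: C(12,4) = 495 ways.
The remaining 8 must be deranged: !8 = 14833.
Total: 495 × 14833 = 7342335.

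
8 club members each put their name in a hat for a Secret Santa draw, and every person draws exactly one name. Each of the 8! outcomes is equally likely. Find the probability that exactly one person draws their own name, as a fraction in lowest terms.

Favorable outcomes: C(8,1)·!7 = 8·1854 = 14832.
Total outcomes: 8! = 40320.
Probability = 14832/40320 = 103/280.

103/280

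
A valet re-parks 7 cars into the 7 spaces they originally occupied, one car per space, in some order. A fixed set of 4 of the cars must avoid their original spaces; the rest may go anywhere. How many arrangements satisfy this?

2790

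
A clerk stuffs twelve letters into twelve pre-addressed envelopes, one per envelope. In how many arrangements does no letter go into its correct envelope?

176214841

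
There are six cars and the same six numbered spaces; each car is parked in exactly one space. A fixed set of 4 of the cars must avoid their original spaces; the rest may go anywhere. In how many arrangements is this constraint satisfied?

362

Let A_j be the event that the j-th constrained one is fixed. By inclusion-exclusion over the 4 events:
Σ_{j=0}^{4} (-1)^j C(4,j)(6-j)!
= C(4,0)·6! - C(4,1)·5! + C(4,2)·4! - C(4,3)·3! + C(4,4)·2!
= 720 - 480 + 144 - 24 + 2
= 362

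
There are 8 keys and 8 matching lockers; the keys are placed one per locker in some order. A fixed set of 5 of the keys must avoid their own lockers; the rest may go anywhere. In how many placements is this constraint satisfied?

21234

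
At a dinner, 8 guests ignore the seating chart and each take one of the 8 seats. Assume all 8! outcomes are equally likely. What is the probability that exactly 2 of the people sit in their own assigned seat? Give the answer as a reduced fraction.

Favorable outcomes: C(8,2)·!6 = 28·265 = 7420.
Total outcomes: 8! = 40320.
Probability = 7420/40320 = 53/288.

53/288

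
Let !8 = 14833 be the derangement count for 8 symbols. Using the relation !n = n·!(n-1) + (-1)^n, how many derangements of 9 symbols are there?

133496

!9 = 9·14833 - 1 = 133496.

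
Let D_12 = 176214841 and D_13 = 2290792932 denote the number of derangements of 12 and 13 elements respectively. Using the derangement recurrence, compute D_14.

32071101049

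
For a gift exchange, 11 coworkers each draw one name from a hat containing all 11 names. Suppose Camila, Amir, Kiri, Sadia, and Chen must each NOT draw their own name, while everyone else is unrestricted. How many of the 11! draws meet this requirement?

Inclusion-exclusion on the 5 forbidden self-matches:
Σ_{j=0}^{5} (-1)^j C(5,j)(11-j)!
= C(5,0)·11! - C(5,1)·10! + C(5,2)·9! - C(5,3)·8! + C(5,4)·7! - C(5,5)·6!
= 39916800 - 18144000 + 3628800 - 403200 + 25200 - 720
= 25022880

25022880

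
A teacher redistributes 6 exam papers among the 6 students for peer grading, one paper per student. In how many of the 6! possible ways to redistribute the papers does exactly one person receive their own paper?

Pick the single fixed position: C(6,1) = 6 ways.
The other 5 form a derangement: !5 = 44.
Total: 6 × 44 = 264.

264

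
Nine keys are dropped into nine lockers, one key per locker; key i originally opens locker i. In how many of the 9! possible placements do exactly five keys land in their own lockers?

1134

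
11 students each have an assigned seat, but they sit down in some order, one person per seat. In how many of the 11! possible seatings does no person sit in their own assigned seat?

!11 is the nearest integer to 11!/e.
11! = 39916800, and 39916800/e ≈ 14684570.08, so !11 = 14684570.

14684570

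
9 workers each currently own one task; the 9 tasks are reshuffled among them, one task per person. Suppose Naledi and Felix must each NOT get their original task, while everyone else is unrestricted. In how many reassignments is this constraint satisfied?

Let A_j be the event that the j-th constrained one is fixed. By inclusion-exclusion over the 2 events:
Σ_{j=0}^{2} (-1)^j C(2,j)(9-j)!
= C(2,0)·9! - C(2,1)·8! + C(2,2)·7!
= 362880 - 80640 + 5040
= 287280

287280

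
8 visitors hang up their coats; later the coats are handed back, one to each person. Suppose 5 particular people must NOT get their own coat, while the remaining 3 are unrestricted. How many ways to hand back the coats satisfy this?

21234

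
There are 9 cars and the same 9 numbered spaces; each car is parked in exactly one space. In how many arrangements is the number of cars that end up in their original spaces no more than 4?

361541

# with exactly i fixed is C(9,i)·!(9-i); sum over i=0..4:
  i=0: C(9,0)·!9 = 1·133496 = 133496
  i=1: C(9,1)·!8 = 9·14833 = 133497
  i=2: C(9,2)·!7 = 36·1854 = 66744
  i=3: C(9,3)·!6 = 84·265 = 22260
  i=4: C(9,4)·!5 = 126·44 = 5544
Total = 361541.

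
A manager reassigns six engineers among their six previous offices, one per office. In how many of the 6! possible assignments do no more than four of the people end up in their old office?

719

# with exactly i fixed is C(6,i)·!(6-i); sum over i=0..4:
  i=0: C(6,0)·!6 = 1·265 = 265
  i=1: C(6,1)·!5 = 6·44 = 264
  i=2: C(6,2)·!4 = 15·9 = 135
  i=3: C(6,3)·!3 = 20·2 = 40
  i=4: C(6,4)·!2 = 15·1 = 15
Total = 719.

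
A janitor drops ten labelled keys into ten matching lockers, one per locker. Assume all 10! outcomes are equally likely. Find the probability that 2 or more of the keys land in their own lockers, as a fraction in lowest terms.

Favorable outcomes: Σ_{i≥2} C(10,i)·!(10-i) = 45·14833 + 120·1854 + 210·265 + 252·44 + 210·9 + 120·2 + 45·1 + 10·0 + 1·1 = 958879.
Total outcomes: 10! = 3628800.
Probability = 958879/3628800 = 958879/3628800.

958879/3628800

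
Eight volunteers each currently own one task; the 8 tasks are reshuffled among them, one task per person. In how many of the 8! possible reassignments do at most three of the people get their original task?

39549

Sum C(8,i)·!(8-i) for i = 0..3:
  i=0: C(8,0)·!8 = 1·14833 = 14833
  i=1: C(8,1)·!7 = 8·1854 = 14832
  i=2: C(8,2)·!6 = 28·265 = 7420
  i=3: C(8,3)·!5 = 56·44 = 2464
Total = 39549.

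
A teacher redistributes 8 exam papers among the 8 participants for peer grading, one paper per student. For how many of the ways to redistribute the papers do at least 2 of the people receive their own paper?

10655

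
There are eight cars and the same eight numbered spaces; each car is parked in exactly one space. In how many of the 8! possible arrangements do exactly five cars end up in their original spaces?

112

Choose which 5 of the 8 are fixed: C(8,5) = 56.
The remaining 3 must be deranged: !3 = 2.
Total: 56 × 2 = 112.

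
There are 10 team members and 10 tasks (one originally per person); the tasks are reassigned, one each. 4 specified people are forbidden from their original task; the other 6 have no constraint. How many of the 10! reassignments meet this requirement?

Let A_j be the event that the j-th constrained one is fixed. By inclusion-exclusion over the 4 events:
Σ_{j=0}^{4} (-1)^j C(4,j)(10-j)!
= C(4,0)·10! - C(4,1)·9! + C(4,2)·8! - C(4,3)·7! + C(4,4)·6!
= 3628800 - 1451520 + 241920 - 20160 + 720
= 2399760

2399760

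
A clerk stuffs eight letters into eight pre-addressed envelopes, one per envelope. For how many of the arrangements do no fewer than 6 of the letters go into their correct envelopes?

29

Sum C(8,i)·!(8-i) for i = 6..8:
  i=6: C(8,6)·!2 = 28·1 = 28
  i=7: C(8,7)·!1 = 8·0 = 0
  i=8: C(8,8)·!0 = 1·1 = 1
Total = 29.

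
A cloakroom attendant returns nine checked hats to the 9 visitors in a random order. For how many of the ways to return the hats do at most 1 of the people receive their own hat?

# with exactly i fixed is C(9,i)·!(9-i); sum over i=0..1:
  i=0: C(9,0)·!9 = 1·133496 = 133496
  i=1: C(9,1)·!8 = 9·14833 = 133497
Total = 266993.

266993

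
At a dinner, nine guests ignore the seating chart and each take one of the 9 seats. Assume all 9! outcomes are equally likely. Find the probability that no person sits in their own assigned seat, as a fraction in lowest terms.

Favorable outcomes: !9 = 133496.
Total outcomes: 9! = 362880.
Probability = 133496/362880 = 16687/45360.

16687/45360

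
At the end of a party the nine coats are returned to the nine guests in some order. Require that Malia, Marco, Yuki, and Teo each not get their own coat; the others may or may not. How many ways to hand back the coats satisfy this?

Let A_j be the event that the j-th constrained one is fixed. By inclusion-exclusion over the 4 events:
Σ_{j=0}^{4} (-1)^j C(4,j)(9-j)!
= C(4,0)·9! - C(4,1)·8! + C(4,2)·7! - C(4,3)·6! + C(4,4)·5!
= 362880 - 161280 + 30240 - 2880 + 120
= 229080

229080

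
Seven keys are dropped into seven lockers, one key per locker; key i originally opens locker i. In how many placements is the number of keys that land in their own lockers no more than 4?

5018

# with exactly i fixed is C(7,i)·!(7-i); sum over i=0..4:
  i=0: C(7,0)·!7 = 1·1854 = 1854
  i=1: C(7,1)·!6 = 7·265 = 1855
  i=2: C(7,2)·!5 = 21·44 = 924
  i=3: C(7,3)·!4 = 35·9 = 315
  i=4: C(7,4)·!3 = 35·2 = 70
Total = 5018.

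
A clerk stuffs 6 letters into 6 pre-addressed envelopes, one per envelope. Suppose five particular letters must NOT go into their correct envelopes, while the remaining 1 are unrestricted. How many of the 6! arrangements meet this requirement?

309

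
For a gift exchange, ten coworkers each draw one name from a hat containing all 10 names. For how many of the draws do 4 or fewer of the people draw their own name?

3615536

Sum C(10,i)·!(10-i) for i = 0..4:
  i=0: C(10,0)·!10 = 1·1334961 = 1334961
  i=1: C(10,1)·!9 = 10·133496 = 1334960
  i=2: C(10,2)·!8 = 45·14833 = 667485
  i=3: C(10,3)·!7 = 120·1854 = 222480
  i=4: C(10,4)·!6 = 210·265 = 55650
Total = 3615536.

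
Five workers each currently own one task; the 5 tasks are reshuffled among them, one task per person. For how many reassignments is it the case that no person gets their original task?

44

By inclusion-exclusion, !5 = Σ (-1)^k · 5!/k! for k=0..5
= 5! - 5!/1! + 5!/2! - 5!/3! + 5!/4! - 5!/5!
= 120 - 120 + 60 - 20 + 5 - 1
= 44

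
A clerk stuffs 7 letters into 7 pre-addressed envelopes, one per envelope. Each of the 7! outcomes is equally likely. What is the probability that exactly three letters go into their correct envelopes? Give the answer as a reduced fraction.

1/16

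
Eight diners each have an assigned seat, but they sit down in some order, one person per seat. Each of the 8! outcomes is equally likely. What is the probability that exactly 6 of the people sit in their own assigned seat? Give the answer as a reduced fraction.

Favorable outcomes: C(8,6)·!2 = 28·1 = 28.
Total outcomes: 8! = 40320.
Probability = 28/40320 = 1/1440.

1/1440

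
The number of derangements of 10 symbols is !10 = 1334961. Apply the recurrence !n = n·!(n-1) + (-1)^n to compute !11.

14684570

!11 = 11·1334961 - 1 = 14684570.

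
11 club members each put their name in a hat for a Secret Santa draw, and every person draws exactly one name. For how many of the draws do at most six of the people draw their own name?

39913444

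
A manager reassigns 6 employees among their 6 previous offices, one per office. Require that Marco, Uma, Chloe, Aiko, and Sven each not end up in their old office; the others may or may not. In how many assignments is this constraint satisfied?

309

Inclusion-exclusion on the 5 forbidden self-matches:
Σ_{j=0}^{5} (-1)^j C(5,j)(6-j)!
= C(5,0)·6! - C(5,1)·5! + C(5,2)·4! - C(5,3)·3! + C(5,4)·2! - C(5,5)·1!
= 720 - 600 + 240 - 60 + 10 - 1
= 309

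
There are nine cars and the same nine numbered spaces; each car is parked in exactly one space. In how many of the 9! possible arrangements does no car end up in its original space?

By inclusion-exclusion, !9 = Σ (-1)^k · 9!/k! for k=0..9
= 9! - 9!/1! + 9!/2! - 9!/3! + 9!/4! - 9!/5! + 9!/6! - 9!/7! + 9!/8! - 9!/9!
= 362880 - 362880 + 181440 - 60480 + 15120 - 3024 + 504 - 72 + 9 - 1
= 133496

133496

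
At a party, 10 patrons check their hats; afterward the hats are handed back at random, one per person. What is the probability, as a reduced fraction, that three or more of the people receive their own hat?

145697/1814400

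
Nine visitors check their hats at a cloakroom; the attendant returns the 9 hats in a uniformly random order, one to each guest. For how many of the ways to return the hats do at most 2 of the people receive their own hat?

# with exactly i fixed is C(9,i)·!(9-i); sum over i=0..2:
  i=0: C(9,0)·!9 = 1·133496 = 133496
  i=1: C(9,1)·!8 = 9·14833 = 133497
  i=2: C(9,2)·!7 = 36·1854 = 66744
Total = 333737.

333737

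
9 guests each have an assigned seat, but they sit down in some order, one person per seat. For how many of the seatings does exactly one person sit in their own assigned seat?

Pick the single fixed position: C(9,1) = 9 ways.
The other 8 form a derangement: !8 = 14833.
Total: 9 × 14833 = 133497.

133497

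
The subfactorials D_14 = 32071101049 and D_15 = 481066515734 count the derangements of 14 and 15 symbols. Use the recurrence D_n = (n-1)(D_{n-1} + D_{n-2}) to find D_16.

7697064251745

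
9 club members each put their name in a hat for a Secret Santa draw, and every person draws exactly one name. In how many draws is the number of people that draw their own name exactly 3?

Choose which 3 of the 9 are fixed: C(9,3) = 84.
The other 6 form a derangement: !6 = 265.
Total: 84 × 265 = 22260.

22260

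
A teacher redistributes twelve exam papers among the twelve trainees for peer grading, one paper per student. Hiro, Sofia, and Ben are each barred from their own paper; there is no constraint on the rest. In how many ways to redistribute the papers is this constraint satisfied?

Inclusion-exclusion on the 3 forbidden self-matches:
Σ_{j=0}^{3} (-1)^j C(3,j)(12-j)!
= C(3,0)·12! - C(3,1)·11! + C(3,2)·10! - C(3,3)·9!
= 479001600 - 119750400 + 10886400 - 362880
= 369774720

369774720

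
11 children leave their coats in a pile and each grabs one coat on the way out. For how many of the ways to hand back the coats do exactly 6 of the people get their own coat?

Pick the 6 fixed positions: C(11,6) = 462 ways.
The other 5 form a derangement: !5 = 44.
Total: 462 × 44 = 20328.

20328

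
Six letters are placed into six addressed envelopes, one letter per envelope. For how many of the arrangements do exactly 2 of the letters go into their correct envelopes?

135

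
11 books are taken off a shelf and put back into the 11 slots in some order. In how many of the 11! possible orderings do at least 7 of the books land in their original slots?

3356

Sum C(11,i)·!(11-i) for i = 7..11:
  i=7: C(11,7)·!4 = 330·9 = 2970
  i=8: C(11,8)·!3 = 165·2 = 330
  i=9: C(11,9)·!2 = 55·1 = 55
  i=10: C(11,10)·!1 = 11·0 = 0
  i=11: C(11,11)·!0 = 1·1 = 1
Total = 3356.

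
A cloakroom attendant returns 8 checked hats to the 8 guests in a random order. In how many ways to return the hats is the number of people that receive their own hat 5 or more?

141

# with exactly i fixed is C(8,i)·!(8-i); sum over i=5..8:
  i=5: C(8,5)·!3 = 56·2 = 112
  i=6: C(8,6)·!2 = 28·1 = 28
  i=7: C(8,7)·!1 = 8·0 = 0
  i=8: C(8,8)·!0 = 1·1 = 1
Total = 141.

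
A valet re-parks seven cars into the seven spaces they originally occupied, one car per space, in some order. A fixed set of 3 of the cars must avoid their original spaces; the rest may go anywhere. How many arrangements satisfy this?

Let A_j be the event that the j-th constrained one is fixed. By inclusion-exclusion over the 3 events:
Σ_{j=0}^{3} (-1)^j C(3,j)(7-j)!
= C(3,0)·7! - C(3,1)·6! + C(3,2)·5! - C(3,3)·4!
= 5040 - 2160 + 360 - 24
= 3216

3216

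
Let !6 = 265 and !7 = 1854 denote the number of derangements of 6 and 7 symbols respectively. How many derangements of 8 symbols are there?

14833

!8 = (8-1)·(!7 + !6) = 7·(1854 + 265) = 7·2119 = 14833.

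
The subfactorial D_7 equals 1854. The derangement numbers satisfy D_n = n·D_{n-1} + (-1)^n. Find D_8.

14833

D_8 = 8·1854 + 1 = 14833.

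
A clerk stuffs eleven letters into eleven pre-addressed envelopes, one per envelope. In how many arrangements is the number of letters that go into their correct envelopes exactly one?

Choose which one of the 11 is fixed: C(11,1) = 11.
The other 10 form a derangement: !10 = 1334961.
Total: 11 × 1334961 = 14684571.

14684571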